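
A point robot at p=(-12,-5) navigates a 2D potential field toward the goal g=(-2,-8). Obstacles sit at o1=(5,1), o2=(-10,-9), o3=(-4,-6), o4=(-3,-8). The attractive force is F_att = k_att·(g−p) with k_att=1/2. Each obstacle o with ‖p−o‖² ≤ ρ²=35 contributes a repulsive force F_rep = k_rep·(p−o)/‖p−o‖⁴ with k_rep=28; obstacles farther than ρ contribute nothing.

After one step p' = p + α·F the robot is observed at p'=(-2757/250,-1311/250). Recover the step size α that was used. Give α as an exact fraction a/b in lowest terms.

F_att = 1/2·(g−p) = 1/2·(10,-3) = (5.0000,-1.5000)
o1: d²=325 > ρ²=35 → inactive
o2: d²=20 ≤ ρ²=35; F_rep = 28·(-2,4)/20² = (-0.1400,0.2800)
o3: d²=65 > ρ²=35 → inactive
o4: d²=90 > ρ²=35 → inactive
F = F_att + ΣF_rep = (4.8600,-1.2200)
Δp = p'−p = (0.9720,-0.2440); α = Δx/Fx = (243/250) / (243/50) = 1/5
check: Δy/Fy = (-61/250) / (-61/50) = 1/5 ✓

α = 1/5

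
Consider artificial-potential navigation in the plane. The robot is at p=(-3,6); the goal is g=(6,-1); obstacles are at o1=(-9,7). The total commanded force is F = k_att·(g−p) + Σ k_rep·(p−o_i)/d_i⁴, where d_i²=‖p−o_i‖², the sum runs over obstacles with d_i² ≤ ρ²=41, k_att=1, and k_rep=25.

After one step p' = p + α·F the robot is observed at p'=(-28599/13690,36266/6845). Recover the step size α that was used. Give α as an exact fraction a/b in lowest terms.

α = 1/10

F_att = 1·(g−p) = 1·(9,-7) = (9.0000,-7.0000)
o1: d²=37 ≤ ρ²=41; F_rep = 25·(6,-1)/37² = (0.1096,-0.0183)
F = F_att + ΣF_rep = (9.1096,-7.0183)
Δp = p'−p = (0.9110,-0.7018); α = Δx/Fx = (12471/13690) / (12471/1369) = 1/10
check: Δy/Fy = (-4804/6845) / (-9608/1369) = 1/10 ✓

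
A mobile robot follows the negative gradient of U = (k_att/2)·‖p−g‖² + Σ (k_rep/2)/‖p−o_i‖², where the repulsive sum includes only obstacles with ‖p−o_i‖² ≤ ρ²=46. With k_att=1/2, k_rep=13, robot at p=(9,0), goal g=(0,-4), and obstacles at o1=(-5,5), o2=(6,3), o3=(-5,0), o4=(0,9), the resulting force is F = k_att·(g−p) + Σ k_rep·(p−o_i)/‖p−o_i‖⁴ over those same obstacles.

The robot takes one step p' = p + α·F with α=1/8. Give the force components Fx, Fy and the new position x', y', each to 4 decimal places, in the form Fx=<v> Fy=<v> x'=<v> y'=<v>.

Fx=-4.3796 Fy=-2.1204 x'=8.4525 y'=-0.2650

F_att = 1/2·(g−p) = 1/2·(-9,-4) = (-4.5000,-2.0000)
o1: d²=221 > ρ²=46 → inactive
o2: d²=18 ≤ ρ²=46; F_rep = 13·(3,-3)/18² = (0.1204,-0.1204)
o3: d²=196 > ρ²=46 → inactive
o4: d²=162 > ρ²=46 → inactive
F = F_att + ΣF_rep = (-4.3796,-2.1204)
p' = p + 1/8·F = (8.4525,-0.2650)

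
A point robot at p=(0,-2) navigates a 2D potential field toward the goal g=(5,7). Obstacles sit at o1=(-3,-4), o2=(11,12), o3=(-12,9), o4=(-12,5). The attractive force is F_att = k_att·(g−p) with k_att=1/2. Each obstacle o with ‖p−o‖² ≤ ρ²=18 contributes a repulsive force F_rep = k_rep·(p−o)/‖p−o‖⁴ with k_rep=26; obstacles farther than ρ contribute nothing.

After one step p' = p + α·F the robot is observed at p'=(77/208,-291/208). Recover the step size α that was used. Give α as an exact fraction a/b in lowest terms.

α = 1/8

F_att = 1/2·(g−p) = 1/2·(5,9) = (2.5000,4.5000)
o1: d²=13 ≤ ρ²=18; F_rep = 26·(3,2)/13² = (0.4615,0.3077)
o2: d²=317 > ρ²=18 → inactive
o3: d²=265 > ρ²=18 → inactive
o4: d²=193 > ρ²=18 → inactive
F = F_att + ΣF_rep = (2.9615,4.8077)
Δp = p'−p = (0.3702,0.6010); α = Δx/Fx = (77/208) / (77/26) = 1/8
check: Δy/Fy = (125/208) / (125/26) = 1/8 ✓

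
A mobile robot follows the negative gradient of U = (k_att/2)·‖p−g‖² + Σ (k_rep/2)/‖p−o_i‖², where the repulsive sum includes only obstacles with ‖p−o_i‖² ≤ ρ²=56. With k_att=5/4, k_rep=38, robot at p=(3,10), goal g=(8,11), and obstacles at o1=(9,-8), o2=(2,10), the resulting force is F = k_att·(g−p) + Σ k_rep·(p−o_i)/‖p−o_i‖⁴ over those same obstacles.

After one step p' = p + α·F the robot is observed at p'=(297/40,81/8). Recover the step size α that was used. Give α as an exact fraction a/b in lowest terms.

α = 1/10

F_att = 5/4·(g−p) = 5/4·(5,1) = (6.2500,1.2500)
o1: d²=360 > ρ²=56 → inactive
o2: d²=1 ≤ ρ²=56; F_rep = 38·(1,0)/1² = (38.0000,0.0000)
F = F_att + ΣF_rep = (44.2500,1.2500)
Δp = p'−p = (4.4250,0.1250); α = Δx/Fx = (177/40) / (177/4) = 1/10
check: Δy/Fy = (1/8) / (5/4) = 1/10 ✓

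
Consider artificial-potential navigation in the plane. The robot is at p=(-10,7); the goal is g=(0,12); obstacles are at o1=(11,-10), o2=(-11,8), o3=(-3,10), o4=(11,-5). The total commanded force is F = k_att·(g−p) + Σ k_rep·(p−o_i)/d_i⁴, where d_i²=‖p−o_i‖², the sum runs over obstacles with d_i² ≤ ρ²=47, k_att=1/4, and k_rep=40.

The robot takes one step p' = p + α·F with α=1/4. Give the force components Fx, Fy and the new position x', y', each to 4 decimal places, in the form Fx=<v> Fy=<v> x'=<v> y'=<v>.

Fx=12.5000 Fy=-8.7500 x'=-6.8750 y'=4.8125

F_att = 1/4·(g−p) = 1/4·(10,5) = (2.5000,1.2500)
o1: d²=730 > ρ²=47 → inactive
o2: d²=2 ≤ ρ²=47; F_rep = 40·(1,-1)/2² = (10.0000,-10.0000)
o3: d²=58 > ρ²=47 → inactive
o4: d²=585 > ρ²=47 → inactive
F = F_att + ΣF_rep = (12.5000,-8.7500)
p' = p + 1/4·F = (-6.8750,4.8125)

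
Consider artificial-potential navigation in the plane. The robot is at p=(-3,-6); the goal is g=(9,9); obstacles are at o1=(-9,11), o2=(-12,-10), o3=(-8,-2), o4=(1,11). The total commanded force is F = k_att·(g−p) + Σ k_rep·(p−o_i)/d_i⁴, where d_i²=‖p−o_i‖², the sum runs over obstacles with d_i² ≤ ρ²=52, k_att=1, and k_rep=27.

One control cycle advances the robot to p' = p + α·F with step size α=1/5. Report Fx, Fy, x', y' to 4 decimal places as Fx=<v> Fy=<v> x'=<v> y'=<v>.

Fx=12.0803 Fy=14.9358 x'=-0.5839 y'=-3.0128

F_att = 1·(g−p) = 1·(12,15) = (12.0000,15.0000)
o1: d²=325 > ρ²=52 → inactive
o2: d²=97 > ρ²=52 → inactive
o3: d²=41 ≤ ρ²=52; F_rep = 27·(5,-4)/41² = (0.0803,-0.0642)
o4: d²=305 > ρ²=52 → inactive
F = F_att + ΣF_rep = (12.0803,14.9358)
p' = p + 1/5·F = (-0.5839,-3.0128)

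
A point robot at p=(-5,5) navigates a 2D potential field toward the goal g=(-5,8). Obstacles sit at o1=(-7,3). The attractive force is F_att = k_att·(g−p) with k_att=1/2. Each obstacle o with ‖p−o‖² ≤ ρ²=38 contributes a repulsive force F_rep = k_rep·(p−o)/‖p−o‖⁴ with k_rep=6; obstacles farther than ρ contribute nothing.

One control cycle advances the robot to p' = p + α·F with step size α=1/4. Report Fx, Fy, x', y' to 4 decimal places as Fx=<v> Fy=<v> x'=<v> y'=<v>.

Fx=0.1875 Fy=1.6875 x'=-4.9531 y'=5.4219

F_att = 1/2·(g−p) = 1/2·(0,3) = (0.0000,1.5000)
o1: d²=8 ≤ ρ²=38; F_rep = 6·(2,2)/8² = (0.1875,0.1875)
F = F_att + ΣF_rep = (0.1875,1.6875)
p' = p + 1/4·F = (-4.9531,5.4219)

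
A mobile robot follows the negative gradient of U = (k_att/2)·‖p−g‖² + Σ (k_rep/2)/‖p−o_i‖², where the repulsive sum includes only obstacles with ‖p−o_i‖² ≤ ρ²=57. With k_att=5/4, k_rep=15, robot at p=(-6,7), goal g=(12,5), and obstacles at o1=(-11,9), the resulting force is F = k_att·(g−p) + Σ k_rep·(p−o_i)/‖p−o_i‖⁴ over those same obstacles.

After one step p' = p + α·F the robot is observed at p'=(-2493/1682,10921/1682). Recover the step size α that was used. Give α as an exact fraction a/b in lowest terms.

F_att = 5/4·(g−p) = 5/4·(18,-2) = (22.5000,-2.5000)
o1: d²=29 ≤ ρ²=57; F_rep = 15·(5,-2)/29² = (0.0892,-0.0357)
F = F_att + ΣF_rep = (22.5892,-2.5357)
Δp = p'−p = (4.5178,-0.5071); α = Δx/Fx = (7599/1682) / (37995/1682) = 1/5
check: Δy/Fy = (-853/1682) / (-4265/1682) = 1/5 ✓

α = 1/5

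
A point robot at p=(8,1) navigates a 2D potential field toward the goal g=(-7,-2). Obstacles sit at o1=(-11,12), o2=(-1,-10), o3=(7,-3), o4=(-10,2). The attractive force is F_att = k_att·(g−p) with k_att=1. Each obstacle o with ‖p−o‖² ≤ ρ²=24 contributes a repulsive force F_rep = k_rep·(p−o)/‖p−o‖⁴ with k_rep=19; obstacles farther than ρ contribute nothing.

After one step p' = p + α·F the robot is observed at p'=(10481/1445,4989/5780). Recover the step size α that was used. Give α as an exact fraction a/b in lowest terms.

α = 1/20

F_att = 1·(g−p) = 1·(-15,-3) = (-15.0000,-3.0000)
o1: d²=482 > ρ²=24 → inactive
o2: d²=202 > ρ²=24 → inactive
o3: d²=17 ≤ ρ²=24; F_rep = 19·(1,4)/17² = (0.0657,0.2630)
o4: d²=325 > ρ²=24 → inactive
F = F_att + ΣF_rep = (-14.9343,-2.7370)
Δp = p'−p = (-0.7467,-0.1369); α = Δx/Fx = (-1079/1445) / (-4316/289) = 1/20
check: Δy/Fy = (-791/5780) / (-791/289) = 1/20 ✓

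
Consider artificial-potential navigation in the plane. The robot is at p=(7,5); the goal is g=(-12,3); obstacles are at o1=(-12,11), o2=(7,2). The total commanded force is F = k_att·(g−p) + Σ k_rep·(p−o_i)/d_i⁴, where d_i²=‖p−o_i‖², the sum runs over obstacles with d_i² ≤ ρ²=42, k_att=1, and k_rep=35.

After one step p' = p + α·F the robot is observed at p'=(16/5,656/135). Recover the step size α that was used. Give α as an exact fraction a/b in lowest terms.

α = 1/5

F_att = 1·(g−p) = 1·(-19,-2) = (-19.0000,-2.0000)
o1: d²=397 > ρ²=42 → inactive
o2: d²=9 ≤ ρ²=42; F_rep = 35·(0,3)/9² = (0.0000,1.2963)
F = F_att + ΣF_rep = (-19.0000,-0.7037)
Δp = p'−p = (-3.8000,-0.1407); α = Δx/Fx = (-19/5) / (-19) = 1/5
check: Δy/Fy = (-19/135) / (-19/27) = 1/5 ✓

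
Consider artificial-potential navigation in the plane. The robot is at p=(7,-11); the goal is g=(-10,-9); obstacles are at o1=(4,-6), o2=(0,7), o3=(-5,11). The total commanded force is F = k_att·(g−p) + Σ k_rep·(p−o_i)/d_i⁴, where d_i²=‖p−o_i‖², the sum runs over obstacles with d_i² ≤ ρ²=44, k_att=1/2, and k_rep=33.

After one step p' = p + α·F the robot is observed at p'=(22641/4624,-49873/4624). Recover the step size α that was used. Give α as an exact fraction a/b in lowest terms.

F_att = 1/2·(g−p) = 1/2·(-17,2) = (-8.5000,1.0000)
o1: d²=34 ≤ ρ²=44; F_rep = 33·(3,-5)/34² = (0.0856,-0.1427)
o2: d²=373 > ρ²=44 → inactive
o3: d²=628 > ρ²=44 → inactive
F = F_att + ΣF_rep = (-8.4144,0.8573)
Δp = p'−p = (-2.1036,0.2143); α = Δx/Fx = (-9727/4624) / (-9727/1156) = 1/4
check: Δy/Fy = (991/4624) / (991/1156) = 1/4 ✓

α = 1/4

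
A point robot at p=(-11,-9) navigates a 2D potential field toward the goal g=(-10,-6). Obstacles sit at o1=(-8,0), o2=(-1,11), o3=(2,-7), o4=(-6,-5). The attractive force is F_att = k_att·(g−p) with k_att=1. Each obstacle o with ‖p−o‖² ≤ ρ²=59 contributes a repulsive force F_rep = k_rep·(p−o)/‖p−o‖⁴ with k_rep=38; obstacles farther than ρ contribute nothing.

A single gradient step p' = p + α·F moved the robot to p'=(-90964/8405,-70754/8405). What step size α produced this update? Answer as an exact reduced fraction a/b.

F_att = 1·(g−p) = 1·(1,3) = (1.0000,3.0000)
o1: d²=90 > ρ²=59 → inactive
o2: d²=500 > ρ²=59 → inactive
o3: d²=173 > ρ²=59 → inactive
o4: d²=41 ≤ ρ²=59; F_rep = 38·(-5,-4)/41² = (-0.1130,-0.0904)
F = F_att + ΣF_rep = (0.8870,2.9096)
Δp = p'−p = (0.1774,0.5819); α = Δx/Fx = (1491/8405) / (1491/1681) = 1/5
check: Δy/Fy = (4891/8405) / (4891/1681) = 1/5 ✓

α = 1/5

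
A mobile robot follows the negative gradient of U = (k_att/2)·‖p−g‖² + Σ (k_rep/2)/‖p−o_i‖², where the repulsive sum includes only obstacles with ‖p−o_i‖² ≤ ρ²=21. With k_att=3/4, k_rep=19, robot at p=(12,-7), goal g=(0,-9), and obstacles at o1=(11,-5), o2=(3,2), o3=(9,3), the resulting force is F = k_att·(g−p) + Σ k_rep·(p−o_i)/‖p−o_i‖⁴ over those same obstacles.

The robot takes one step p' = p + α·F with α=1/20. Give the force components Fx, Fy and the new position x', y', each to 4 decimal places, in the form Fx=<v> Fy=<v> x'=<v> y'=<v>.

F_att = 3/4·(g−p) = 3/4·(-12,-2) = (-9.0000,-1.5000)
o1: d²=5 ≤ ρ²=21; F_rep = 19·(1,-2)/5² = (0.7600,-1.5200)
o2: d²=162 > ρ²=21 → inactive
o3: d²=109 > ρ²=21 → inactive
F = F_att + ΣF_rep = (-8.2400,-3.0200)
p' = p + 1/20·F = (11.5880,-7.1510)

Fx=-8.2400 Fy=-3.0200 x'=11.5880 y'=-7.1510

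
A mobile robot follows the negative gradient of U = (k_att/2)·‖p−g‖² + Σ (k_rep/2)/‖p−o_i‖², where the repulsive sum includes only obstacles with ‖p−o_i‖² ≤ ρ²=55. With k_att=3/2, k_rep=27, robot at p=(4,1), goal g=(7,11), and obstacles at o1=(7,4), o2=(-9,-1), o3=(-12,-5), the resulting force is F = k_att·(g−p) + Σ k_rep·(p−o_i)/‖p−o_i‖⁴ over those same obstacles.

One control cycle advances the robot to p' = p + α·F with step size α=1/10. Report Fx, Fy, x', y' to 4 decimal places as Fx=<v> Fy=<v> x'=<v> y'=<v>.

Fx=4.2500 Fy=14.7500 x'=4.4250 y'=2.4750

F_att = 3/2·(g−p) = 3/2·(3,10) = (4.5000,15.0000)
o1: d²=18 ≤ ρ²=55; F_rep = 27·(-3,-3)/18² = (-0.2500,-0.2500)
o2: d²=173 > ρ²=55 → inactive
o3: d²=292 > ρ²=55 → inactive
F = F_att + ΣF_rep = (4.2500,14.7500)
p' = p + 1/10·F = (4.4250,2.4750)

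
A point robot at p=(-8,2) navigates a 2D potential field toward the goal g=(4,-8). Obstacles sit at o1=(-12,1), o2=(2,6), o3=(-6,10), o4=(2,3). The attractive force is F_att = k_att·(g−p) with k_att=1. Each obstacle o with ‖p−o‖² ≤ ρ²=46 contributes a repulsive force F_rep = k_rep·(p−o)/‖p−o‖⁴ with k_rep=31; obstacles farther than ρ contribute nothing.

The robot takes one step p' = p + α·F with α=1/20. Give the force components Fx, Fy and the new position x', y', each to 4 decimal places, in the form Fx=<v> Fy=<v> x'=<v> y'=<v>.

F_att = 1·(g−p) = 1·(12,-10) = (12.0000,-10.0000)
o1: d²=17 ≤ ρ²=46; F_rep = 31·(4,1)/17² = (0.4291,0.1073)
o2: d²=116 > ρ²=46 → inactive
o3: d²=68 > ρ²=46 → inactive
o4: d²=101 > ρ²=46 → inactive
F = F_att + ΣF_rep = (12.4291,-9.8927)
p' = p + 1/20·F = (-7.3785,1.5054)

Fx=12.4291 Fy=-9.8927 x'=-7.3785 y'=1.5054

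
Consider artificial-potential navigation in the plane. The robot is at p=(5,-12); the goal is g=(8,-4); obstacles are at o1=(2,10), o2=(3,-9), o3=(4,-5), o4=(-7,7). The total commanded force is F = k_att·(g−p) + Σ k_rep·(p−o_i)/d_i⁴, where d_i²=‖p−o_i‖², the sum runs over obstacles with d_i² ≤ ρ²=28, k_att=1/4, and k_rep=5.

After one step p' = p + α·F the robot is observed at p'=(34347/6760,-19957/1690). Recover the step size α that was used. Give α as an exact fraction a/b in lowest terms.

α = 1/10

F_att = 1/4·(g−p) = 1/4·(3,8) = (0.7500,2.0000)
o1: d²=493 > ρ²=28 → inactive
o2: d²=13 ≤ ρ²=28; F_rep = 5·(2,-3)/13² = (0.0592,-0.0888)
o3: d²=50 > ρ²=28 → inactive
o4: d²=505 > ρ²=28 → inactive
F = F_att + ΣF_rep = (0.8092,1.9112)
Δp = p'−p = (0.0809,0.1911); α = Δx/Fx = (547/6760) / (547/676) = 1/10
check: Δy/Fy = (323/1690) / (323/169) = 1/10 ✓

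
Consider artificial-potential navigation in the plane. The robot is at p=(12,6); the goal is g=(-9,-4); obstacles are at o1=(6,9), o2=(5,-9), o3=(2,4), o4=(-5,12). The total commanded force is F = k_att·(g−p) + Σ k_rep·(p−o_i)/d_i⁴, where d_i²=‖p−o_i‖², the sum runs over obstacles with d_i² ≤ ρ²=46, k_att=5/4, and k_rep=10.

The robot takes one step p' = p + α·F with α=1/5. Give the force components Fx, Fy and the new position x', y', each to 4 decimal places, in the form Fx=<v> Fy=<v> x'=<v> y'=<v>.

F_att = 5/4·(g−p) = 5/4·(-21,-10) = (-26.2500,-12.5000)
o1: d²=45 ≤ ρ²=46; F_rep = 10·(6,-3)/45² = (0.0296,-0.0148)
o2: d²=274 > ρ²=46 → inactive
o3: d²=104 > ρ²=46 → inactive
o4: d²=325 > ρ²=46 → inactive
F = F_att + ΣF_rep = (-26.2204,-12.5148)
p' = p + 1/5·F = (6.7559,3.4970)

Fx=-26.2204 Fy=-12.5148 x'=6.7559 y'=3.4970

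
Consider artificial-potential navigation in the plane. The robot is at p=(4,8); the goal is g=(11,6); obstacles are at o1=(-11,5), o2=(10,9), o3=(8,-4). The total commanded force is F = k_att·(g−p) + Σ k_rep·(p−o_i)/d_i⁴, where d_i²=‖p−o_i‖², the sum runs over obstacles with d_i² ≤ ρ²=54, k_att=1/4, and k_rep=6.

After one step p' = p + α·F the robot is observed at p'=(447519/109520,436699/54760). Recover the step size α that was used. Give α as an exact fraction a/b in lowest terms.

α = 1/20

F_att = 1/4·(g−p) = 1/4·(7,-2) = (1.7500,-0.5000)
o1: d²=234 > ρ²=54 → inactive
o2: d²=37 ≤ ρ²=54; F_rep = 6·(-6,-1)/37² = (-0.0263,-0.0044)
o3: d²=160 > ρ²=54 → inactive
F = F_att + ΣF_rep = (1.7237,-0.5044)
Δp = p'−p = (0.0862,-0.0252); α = Δx/Fx = (9439/109520) / (9439/5476) = 1/20
check: Δy/Fy = (-1381/54760) / (-1381/2738) = 1/20 ✓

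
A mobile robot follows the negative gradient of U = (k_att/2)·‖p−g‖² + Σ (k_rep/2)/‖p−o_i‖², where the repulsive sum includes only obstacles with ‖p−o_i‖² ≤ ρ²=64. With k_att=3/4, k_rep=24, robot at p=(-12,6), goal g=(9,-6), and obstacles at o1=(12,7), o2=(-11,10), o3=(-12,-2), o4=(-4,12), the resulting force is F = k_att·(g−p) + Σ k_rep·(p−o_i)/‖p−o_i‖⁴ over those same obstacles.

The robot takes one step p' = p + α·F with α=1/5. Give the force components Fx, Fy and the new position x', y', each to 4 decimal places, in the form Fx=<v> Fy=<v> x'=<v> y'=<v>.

Fx=15.6670 Fy=-9.2853 x'=-8.8666 y'=4.1429

F_att = 3/4·(g−p) = 3/4·(21,-12) = (15.7500,-9.0000)
o1: d²=577 > ρ²=64 → inactive
o2: d²=17 ≤ ρ²=64; F_rep = 24·(-1,-4)/17² = (-0.0830,-0.3322)
o3: d²=64 ≤ ρ²=64; F_rep = 24·(0,8)/64² = (0.0000,0.0469)
o4: d²=100 > ρ²=64 → inactive
F = F_att + ΣF_rep = (15.6670,-9.2853)
p' = p + 1/5·F = (-8.8666,4.1429)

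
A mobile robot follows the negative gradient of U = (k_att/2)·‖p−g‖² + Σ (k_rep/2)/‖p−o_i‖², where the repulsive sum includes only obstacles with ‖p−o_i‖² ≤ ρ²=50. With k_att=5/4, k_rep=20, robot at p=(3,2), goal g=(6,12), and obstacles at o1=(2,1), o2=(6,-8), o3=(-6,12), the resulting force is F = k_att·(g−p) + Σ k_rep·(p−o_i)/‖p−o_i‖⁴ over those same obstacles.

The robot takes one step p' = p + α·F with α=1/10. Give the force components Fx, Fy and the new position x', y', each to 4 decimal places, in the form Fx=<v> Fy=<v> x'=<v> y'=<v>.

F_att = 5/4·(g−p) = 5/4·(3,10) = (3.7500,12.5000)
o1: d²=2 ≤ ρ²=50; F_rep = 20·(1,1)/2² = (5.0000,5.0000)
o2: d²=109 > ρ²=50 → inactive
o3: d²=181 > ρ²=50 → inactive
F = F_att + ΣF_rep = (8.7500,17.5000)
p' = p + 1/10·F = (3.8750,3.7500)

Fx=8.7500 Fy=17.5000 x'=3.8750 y'=3.7500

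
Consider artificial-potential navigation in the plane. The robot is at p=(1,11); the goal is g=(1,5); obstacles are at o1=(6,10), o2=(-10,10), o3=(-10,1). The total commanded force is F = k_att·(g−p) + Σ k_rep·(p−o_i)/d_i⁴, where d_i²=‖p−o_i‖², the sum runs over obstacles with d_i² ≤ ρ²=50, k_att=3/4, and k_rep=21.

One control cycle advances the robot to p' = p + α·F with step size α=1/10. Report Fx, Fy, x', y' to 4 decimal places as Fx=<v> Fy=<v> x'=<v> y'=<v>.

Fx=-0.1553 Fy=-4.4689 x'=0.9845 y'=10.5531

F_att = 3/4·(g−p) = 3/4·(0,-6) = (0.0000,-4.5000)
o1: d²=26 ≤ ρ²=50; F_rep = 21·(-5,1)/26² = (-0.1553,0.0311)
o2: d²=122 > ρ²=50 → inactive
o3: d²=221 > ρ²=50 → inactive
F = F_att + ΣF_rep = (-0.1553,-4.4689)
p' = p + 1/10·F = (0.9845,10.5531)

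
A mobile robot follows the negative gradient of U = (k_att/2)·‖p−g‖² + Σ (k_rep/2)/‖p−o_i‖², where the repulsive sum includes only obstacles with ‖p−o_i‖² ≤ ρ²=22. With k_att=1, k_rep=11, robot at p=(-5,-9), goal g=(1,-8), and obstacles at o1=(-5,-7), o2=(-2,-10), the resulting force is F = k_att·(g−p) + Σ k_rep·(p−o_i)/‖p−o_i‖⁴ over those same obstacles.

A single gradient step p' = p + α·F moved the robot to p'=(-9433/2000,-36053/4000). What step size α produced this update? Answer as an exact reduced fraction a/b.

α = 1/20

F_att = 1·(g−p) = 1·(6,1) = (6.0000,1.0000)
o1: d²=4 ≤ ρ²=22; F_rep = 11·(0,-2)/4² = (0.0000,-1.3750)
o2: d²=10 ≤ ρ²=22; F_rep = 11·(-3,1)/10² = (-0.3300,0.1100)
F = F_att + ΣF_rep = (5.6700,-0.2650)
Δp = p'−p = (0.2835,-0.0132); α = Δx/Fx = (567/2000) / (567/100) = 1/20
check: Δy/Fy = (-53/4000) / (-53/200) = 1/20 ✓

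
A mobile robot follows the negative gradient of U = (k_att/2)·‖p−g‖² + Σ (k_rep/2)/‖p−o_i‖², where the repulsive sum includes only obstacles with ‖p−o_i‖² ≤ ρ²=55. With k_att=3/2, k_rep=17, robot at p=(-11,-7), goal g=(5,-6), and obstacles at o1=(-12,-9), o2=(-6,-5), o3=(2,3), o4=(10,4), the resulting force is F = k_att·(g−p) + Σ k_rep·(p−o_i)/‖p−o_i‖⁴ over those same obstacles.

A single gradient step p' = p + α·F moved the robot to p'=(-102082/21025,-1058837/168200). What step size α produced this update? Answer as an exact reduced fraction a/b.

α = 1/4

F_att = 3/2·(g−p) = 3/2·(16,1) = (24.0000,1.5000)
o1: d²=5 ≤ ρ²=55; F_rep = 17·(1,2)/5² = (0.6800,1.3600)
o2: d²=29 ≤ ρ²=55; F_rep = 17·(-5,-2)/29² = (-0.1011,-0.0404)
o3: d²=269 > ρ²=55 → inactive
o4: d²=562 > ρ²=55 → inactive
F = F_att + ΣF_rep = (24.5789,2.8196)
Δp = p'−p = (6.1447,0.7049); α = Δx/Fx = (129193/21025) / (516772/21025) = 1/4
check: Δy/Fy = (118563/168200) / (118563/42050) = 1/4 ✓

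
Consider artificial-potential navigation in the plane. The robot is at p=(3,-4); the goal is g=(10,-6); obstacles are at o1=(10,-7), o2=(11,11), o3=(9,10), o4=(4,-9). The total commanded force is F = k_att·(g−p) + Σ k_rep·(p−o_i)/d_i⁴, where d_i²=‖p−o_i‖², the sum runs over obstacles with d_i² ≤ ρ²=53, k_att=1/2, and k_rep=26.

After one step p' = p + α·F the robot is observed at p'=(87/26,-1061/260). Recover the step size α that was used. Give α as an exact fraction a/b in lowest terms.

F_att = 1/2·(g−p) = 1/2·(7,-2) = (3.5000,-1.0000)
o1: d²=58 > ρ²=53 → inactive
o2: d²=289 > ρ²=53 → inactive
o3: d²=232 > ρ²=53 → inactive
o4: d²=26 ≤ ρ²=53; F_rep = 26·(-1,5)/26² = (-0.0385,0.1923)
F = F_att + ΣF_rep = (3.4615,-0.8077)
Δp = p'−p = (0.3462,-0.0808); α = Δx/Fx = (9/26) / (45/13) = 1/10
check: Δy/Fy = (-21/260) / (-21/26) = 1/10 ✓

α = 1/10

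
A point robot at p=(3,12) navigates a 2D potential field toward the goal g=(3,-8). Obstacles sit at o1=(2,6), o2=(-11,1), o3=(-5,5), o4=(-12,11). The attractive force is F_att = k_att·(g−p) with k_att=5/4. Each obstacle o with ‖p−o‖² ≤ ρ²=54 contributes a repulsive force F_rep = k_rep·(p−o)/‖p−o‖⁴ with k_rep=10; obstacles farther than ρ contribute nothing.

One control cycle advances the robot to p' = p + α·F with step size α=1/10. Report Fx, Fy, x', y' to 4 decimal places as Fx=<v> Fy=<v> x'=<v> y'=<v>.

F_att = 5/4·(g−p) = 5/4·(0,-20) = (0.0000,-25.0000)
o1: d²=37 ≤ ρ²=54; F_rep = 10·(1,6)/37² = (0.0073,0.0438)
o2: d²=317 > ρ²=54 → inactive
o3: d²=113 > ρ²=54 → inactive
o4: d²=226 > ρ²=54 → inactive
F = F_att + ΣF_rep = (0.0073,-24.9562)
p' = p + 1/10·F = (3.0007,9.5044)

Fx=0.0073 Fy=-24.9562 x'=3.0007 y'=9.5044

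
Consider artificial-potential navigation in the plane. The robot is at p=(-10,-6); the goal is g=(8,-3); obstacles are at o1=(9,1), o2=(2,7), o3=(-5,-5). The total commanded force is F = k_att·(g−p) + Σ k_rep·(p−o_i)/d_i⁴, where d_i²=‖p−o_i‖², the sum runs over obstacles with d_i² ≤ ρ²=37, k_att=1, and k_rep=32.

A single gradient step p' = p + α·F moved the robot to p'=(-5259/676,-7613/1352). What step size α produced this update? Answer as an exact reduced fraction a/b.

F_att = 1·(g−p) = 1·(18,3) = (18.0000,3.0000)
o1: d²=410 > ρ²=37 → inactive
o2: d²=313 > ρ²=37 → inactive
o3: d²=26 ≤ ρ²=37; F_rep = 32·(-5,-1)/26² = (-0.2367,-0.0473)
F = F_att + ΣF_rep = (17.7633,2.9527)
Δp = p'−p = (2.2204,0.3691); α = Δx/Fx = (1501/676) / (3002/169) = 1/8
check: Δy/Fy = (499/1352) / (499/169) = 1/8 ✓

α = 1/8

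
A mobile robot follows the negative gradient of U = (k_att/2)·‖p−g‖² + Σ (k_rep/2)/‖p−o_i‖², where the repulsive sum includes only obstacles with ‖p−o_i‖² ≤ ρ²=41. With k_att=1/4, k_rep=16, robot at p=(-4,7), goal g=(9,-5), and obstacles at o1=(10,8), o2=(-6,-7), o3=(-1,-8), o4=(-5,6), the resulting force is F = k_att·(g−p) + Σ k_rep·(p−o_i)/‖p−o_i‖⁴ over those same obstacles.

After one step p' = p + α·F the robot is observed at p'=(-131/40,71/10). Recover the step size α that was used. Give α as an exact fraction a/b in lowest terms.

α = 1/10

F_att = 1/4·(g−p) = 1/4·(13,-12) = (3.2500,-3.0000)
o1: d²=197 > ρ²=41 → inactive
o2: d²=200 > ρ²=41 → inactive
o3: d²=234 > ρ²=41 → inactive
o4: d²=2 ≤ ρ²=41; F_rep = 16·(1,1)/2² = (4.0000,4.0000)
F = F_att + ΣF_rep = (7.2500,1.0000)
Δp = p'−p = (0.7250,0.1000); α = Δx/Fx = (29/40) / (29/4) = 1/10
check: Δy/Fy = (1/10) / (1) = 1/10 ✓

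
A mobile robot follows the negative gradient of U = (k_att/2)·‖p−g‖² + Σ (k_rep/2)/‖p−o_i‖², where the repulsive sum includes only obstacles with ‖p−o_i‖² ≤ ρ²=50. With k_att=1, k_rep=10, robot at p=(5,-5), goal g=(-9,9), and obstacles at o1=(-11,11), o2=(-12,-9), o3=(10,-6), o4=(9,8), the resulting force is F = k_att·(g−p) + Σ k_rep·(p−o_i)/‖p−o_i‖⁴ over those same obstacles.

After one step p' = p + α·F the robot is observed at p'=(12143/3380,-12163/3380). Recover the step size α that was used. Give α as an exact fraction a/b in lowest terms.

α = 1/10

F_att = 1·(g−p) = 1·(-14,14) = (-14.0000,14.0000)
o1: d²=512 > ρ²=50 → inactive
o2: d²=305 > ρ²=50 → inactive
o3: d²=26 ≤ ρ²=50; F_rep = 10·(-5,1)/26² = (-0.0740,0.0148)
o4: d²=185 > ρ²=50 → inactive
F = F_att + ΣF_rep = (-14.0740,14.0148)
Δp = p'−p = (-1.4074,1.4015); α = Δx/Fx = (-4757/3380) / (-4757/338) = 1/10
check: Δy/Fy = (4737/3380) / (4737/338) = 1/10 ✓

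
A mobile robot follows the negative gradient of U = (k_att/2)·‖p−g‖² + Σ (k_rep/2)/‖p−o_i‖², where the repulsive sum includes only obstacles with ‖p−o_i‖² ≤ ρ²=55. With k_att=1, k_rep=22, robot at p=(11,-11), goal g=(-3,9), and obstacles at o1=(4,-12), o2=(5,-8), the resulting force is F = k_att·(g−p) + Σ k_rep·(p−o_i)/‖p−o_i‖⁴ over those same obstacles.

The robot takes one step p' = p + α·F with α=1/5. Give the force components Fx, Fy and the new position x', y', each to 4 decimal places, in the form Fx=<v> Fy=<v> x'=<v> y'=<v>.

F_att = 1·(g−p) = 1·(-14,20) = (-14.0000,20.0000)
o1: d²=50 ≤ ρ²=55; F_rep = 22·(7,1)/50² = (0.0616,0.0088)
o2: d²=45 ≤ ρ²=55; F_rep = 22·(6,-3)/45² = (0.0652,-0.0326)
F = F_att + ΣF_rep = (-13.8732,19.9762)
p' = p + 1/5·F = (8.2254,-7.0048)

Fx=-13.8732 Fy=19.9762 x'=8.2254 y'=-7.0048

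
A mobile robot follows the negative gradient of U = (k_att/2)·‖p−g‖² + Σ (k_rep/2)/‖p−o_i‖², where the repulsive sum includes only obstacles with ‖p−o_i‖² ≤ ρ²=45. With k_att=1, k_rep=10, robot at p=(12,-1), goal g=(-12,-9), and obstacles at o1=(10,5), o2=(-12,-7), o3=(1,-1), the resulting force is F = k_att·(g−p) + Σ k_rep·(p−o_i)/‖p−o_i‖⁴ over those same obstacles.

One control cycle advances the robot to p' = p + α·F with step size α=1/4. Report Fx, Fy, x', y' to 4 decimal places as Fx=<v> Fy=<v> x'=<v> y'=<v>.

Fx=-23.9875 Fy=-8.0375 x'=6.0031 y'=-3.0094

F_att = 1·(g−p) = 1·(-24,-8) = (-24.0000,-8.0000)
o1: d²=40 ≤ ρ²=45; F_rep = 10·(2,-6)/40² = (0.0125,-0.0375)
o2: d²=612 > ρ²=45 → inactive
o3: d²=121 > ρ²=45 → inactive
F = F_att + ΣF_rep = (-23.9875,-8.0375)
p' = p + 1/4·F = (6.0031,-3.0094)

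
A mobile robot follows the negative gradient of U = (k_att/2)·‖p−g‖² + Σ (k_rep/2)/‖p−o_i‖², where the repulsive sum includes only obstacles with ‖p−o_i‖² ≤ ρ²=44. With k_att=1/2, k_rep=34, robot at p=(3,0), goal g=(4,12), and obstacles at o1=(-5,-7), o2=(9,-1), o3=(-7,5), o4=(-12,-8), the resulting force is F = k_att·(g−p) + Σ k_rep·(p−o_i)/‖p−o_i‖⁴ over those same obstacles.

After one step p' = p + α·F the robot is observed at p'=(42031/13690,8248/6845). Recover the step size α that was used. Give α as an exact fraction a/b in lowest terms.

α = 1/5

F_att = 1/2·(g−p) = 1/2·(1,12) = (0.5000,6.0000)
o1: d²=113 > ρ²=44 → inactive
o2: d²=37 ≤ ρ²=44; F_rep = 34·(-6,1)/37² = (-0.1490,0.0248)
o3: d²=125 > ρ²=44 → inactive
o4: d²=289 > ρ²=44 → inactive
F = F_att + ΣF_rep = (0.3510,6.0248)
Δp = p'−p = (0.0702,1.2050); α = Δx/Fx = (961/13690) / (961/2738) = 1/5
check: Δy/Fy = (8248/6845) / (8248/1369) = 1/5 ✓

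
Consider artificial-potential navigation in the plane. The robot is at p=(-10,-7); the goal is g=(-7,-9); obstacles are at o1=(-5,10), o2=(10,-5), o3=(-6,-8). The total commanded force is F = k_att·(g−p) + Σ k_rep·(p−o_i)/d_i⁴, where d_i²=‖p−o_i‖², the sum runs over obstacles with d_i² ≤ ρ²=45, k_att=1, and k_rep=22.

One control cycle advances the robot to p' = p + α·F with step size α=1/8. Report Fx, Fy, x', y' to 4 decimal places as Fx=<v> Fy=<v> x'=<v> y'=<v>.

Fx=2.6955 Fy=-1.9239 x'=-9.6631 y'=-7.2405

F_att = 1·(g−p) = 1·(3,-2) = (3.0000,-2.0000)
o1: d²=314 > ρ²=45 → inactive
o2: d²=404 > ρ²=45 → inactive
o3: d²=17 ≤ ρ²=45; F_rep = 22·(-4,1)/17² = (-0.3045,0.0761)
F = F_att + ΣF_rep = (2.6955,-1.9239)
p' = p + 1/8·F = (-9.6631,-7.2405)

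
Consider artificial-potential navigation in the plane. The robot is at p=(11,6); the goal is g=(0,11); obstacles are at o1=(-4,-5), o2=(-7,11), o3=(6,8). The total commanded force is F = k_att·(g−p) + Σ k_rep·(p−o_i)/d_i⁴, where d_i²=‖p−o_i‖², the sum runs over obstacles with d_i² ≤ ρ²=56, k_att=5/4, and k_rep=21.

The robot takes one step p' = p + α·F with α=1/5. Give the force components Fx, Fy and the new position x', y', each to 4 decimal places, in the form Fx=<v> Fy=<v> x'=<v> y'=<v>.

F_att = 5/4·(g−p) = 5/4·(-11,5) = (-13.7500,6.2500)
o1: d²=346 > ρ²=56 → inactive
o2: d²=349 > ρ²=56 → inactive
o3: d²=29 ≤ ρ²=56; F_rep = 21·(5,-2)/29² = (0.1249,-0.0499)
F = F_att + ΣF_rep = (-13.6251,6.2001)
p' = p + 1/5·F = (8.2750,7.2400)

Fx=-13.6251 Fy=6.2001 x'=8.2750 y'=7.2400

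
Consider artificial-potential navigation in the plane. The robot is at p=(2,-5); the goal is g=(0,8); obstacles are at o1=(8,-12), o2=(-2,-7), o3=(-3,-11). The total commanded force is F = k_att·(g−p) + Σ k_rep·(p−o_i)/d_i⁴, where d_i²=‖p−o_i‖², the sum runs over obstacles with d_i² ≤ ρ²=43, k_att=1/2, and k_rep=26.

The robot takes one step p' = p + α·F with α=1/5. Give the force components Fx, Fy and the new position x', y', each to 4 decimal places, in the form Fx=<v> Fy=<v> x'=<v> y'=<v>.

F_att = 1/2·(g−p) = 1/2·(-2,13) = (-1.0000,6.5000)
o1: d²=85 > ρ²=43 → inactive
o2: d²=20 ≤ ρ²=43; F_rep = 26·(4,2)/20² = (0.2600,0.1300)
o3: d²=61 > ρ²=43 → inactive
F = F_att + ΣF_rep = (-0.7400,6.6300)
p' = p + 1/5·F = (1.8520,-3.6740)

Fx=-0.7400 Fy=6.6300 x'=1.8520 y'=-3.6740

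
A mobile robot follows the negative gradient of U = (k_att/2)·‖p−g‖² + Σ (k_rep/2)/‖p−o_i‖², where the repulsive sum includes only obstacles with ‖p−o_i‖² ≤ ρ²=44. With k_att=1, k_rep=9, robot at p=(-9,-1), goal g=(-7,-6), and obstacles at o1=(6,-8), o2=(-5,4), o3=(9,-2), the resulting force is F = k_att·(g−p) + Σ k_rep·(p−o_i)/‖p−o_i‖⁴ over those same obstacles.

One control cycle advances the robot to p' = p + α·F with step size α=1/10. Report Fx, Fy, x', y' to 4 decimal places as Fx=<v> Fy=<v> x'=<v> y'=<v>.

Fx=1.9786 Fy=-5.0268 x'=-8.8021 y'=-1.5027

F_att = 1·(g−p) = 1·(2,-5) = (2.0000,-5.0000)
o1: d²=274 > ρ²=44 → inactive
o2: d²=41 ≤ ρ²=44; F_rep = 9·(-4,-5)/41² = (-0.0214,-0.0268)
o3: d²=325 > ρ²=44 → inactive
F = F_att + ΣF_rep = (1.9786,-5.0268)
p' = p + 1/10·F = (-8.8021,-1.5027)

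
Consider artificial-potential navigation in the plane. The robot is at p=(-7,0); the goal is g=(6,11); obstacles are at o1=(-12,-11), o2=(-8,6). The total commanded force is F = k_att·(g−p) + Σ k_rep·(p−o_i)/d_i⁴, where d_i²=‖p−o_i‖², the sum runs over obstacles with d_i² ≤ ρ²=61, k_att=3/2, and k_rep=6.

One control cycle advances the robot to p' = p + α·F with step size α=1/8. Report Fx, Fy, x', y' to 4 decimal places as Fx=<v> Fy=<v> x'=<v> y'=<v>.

F_att = 3/2·(g−p) = 3/2·(13,11) = (19.5000,16.5000)
o1: d²=146 > ρ²=61 → inactive
o2: d²=37 ≤ ρ²=61; F_rep = 6·(1,-6)/37² = (0.0044,-0.0263)
F = F_att + ΣF_rep = (19.5044,16.4737)
p' = p + 1/8·F = (-4.5620,2.0592)

Fx=19.5044 Fy=16.4737 x'=-4.5620 y'=2.0592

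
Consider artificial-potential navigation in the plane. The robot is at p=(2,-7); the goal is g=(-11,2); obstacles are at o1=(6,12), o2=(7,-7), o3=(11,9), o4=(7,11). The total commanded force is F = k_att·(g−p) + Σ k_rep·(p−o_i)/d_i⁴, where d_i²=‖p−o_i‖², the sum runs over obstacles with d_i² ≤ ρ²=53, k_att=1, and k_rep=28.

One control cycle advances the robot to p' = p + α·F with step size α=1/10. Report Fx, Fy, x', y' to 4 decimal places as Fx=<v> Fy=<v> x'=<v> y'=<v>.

F_att = 1·(g−p) = 1·(-13,9) = (-13.0000,9.0000)
o1: d²=377 > ρ²=53 → inactive
o2: d²=25 ≤ ρ²=53; F_rep = 28·(-5,0)/25² = (-0.2240,0.0000)
o3: d²=337 > ρ²=53 → inactive
o4: d²=349 > ρ²=53 → inactive
F = F_att + ΣF_rep = (-13.2240,9.0000)
p' = p + 1/10·F = (0.6776,-6.1000)

Fx=-13.2240 Fy=9.0000 x'=0.6776 y'=-6.1000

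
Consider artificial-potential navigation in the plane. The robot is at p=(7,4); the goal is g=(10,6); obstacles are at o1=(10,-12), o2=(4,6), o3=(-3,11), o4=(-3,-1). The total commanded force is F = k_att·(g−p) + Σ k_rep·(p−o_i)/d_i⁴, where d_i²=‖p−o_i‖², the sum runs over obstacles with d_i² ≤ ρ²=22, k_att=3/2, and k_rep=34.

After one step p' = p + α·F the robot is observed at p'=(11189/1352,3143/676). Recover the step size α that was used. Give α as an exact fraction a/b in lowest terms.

F_att = 3/2·(g−p) = 3/2·(3,2) = (4.5000,3.0000)
o1: d²=265 > ρ²=22 → inactive
o2: d²=13 ≤ ρ²=22; F_rep = 34·(3,-2)/13² = (0.6036,-0.4024)
o3: d²=149 > ρ²=22 → inactive
o4: d²=125 > ρ²=22 → inactive
F = F_att + ΣF_rep = (5.1036,2.5976)
Δp = p'−p = (1.2759,0.6494); α = Δx/Fx = (1725/1352) / (1725/338) = 1/4
check: Δy/Fy = (439/676) / (439/169) = 1/4 ✓

α = 1/4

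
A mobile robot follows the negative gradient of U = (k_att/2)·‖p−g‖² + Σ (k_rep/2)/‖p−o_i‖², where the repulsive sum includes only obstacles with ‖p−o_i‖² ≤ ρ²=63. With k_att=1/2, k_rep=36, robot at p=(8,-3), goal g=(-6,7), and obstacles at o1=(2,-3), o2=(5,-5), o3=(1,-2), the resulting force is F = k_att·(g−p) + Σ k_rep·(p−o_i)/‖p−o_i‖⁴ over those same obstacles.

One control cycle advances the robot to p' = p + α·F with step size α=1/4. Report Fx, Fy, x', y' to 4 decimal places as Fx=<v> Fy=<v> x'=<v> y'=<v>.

F_att = 1/2·(g−p) = 1/2·(-14,10) = (-7.0000,5.0000)
o1: d²=36 ≤ ρ²=63; F_rep = 36·(6,0)/36² = (0.1667,0.0000)
o2: d²=13 ≤ ρ²=63; F_rep = 36·(3,2)/13² = (0.6391,0.4260)
o3: d²=50 ≤ ρ²=63; F_rep = 36·(7,-1)/50² = (0.1008,-0.0144)
F = F_att + ΣF_rep = (-6.0935,5.4116)
p' = p + 1/4·F = (6.4766,-1.6471)

Fx=-6.0935 Fy=5.4116 x'=6.4766 y'=-1.6471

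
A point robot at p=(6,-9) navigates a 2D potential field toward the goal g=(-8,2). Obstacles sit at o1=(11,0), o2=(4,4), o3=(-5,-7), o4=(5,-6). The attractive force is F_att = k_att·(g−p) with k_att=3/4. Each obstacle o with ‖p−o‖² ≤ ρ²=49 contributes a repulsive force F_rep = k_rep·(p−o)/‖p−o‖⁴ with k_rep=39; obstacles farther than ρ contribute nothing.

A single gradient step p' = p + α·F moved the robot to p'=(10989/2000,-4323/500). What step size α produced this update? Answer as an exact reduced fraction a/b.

α = 1/20

F_att = 3/4·(g−p) = 3/4·(-14,11) = (-10.5000,8.2500)
o1: d²=106 > ρ²=49 → inactive
o2: d²=173 > ρ²=49 → inactive
o3: d²=125 > ρ²=49 → inactive
o4: d²=10 ≤ ρ²=49; F_rep = 39·(1,-3)/10² = (0.3900,-1.1700)
F = F_att + ΣF_rep = (-10.1100,7.0800)
Δp = p'−p = (-0.5055,0.3540); α = Δx/Fx = (-1011/2000) / (-1011/100) = 1/20
check: Δy/Fy = (177/500) / (177/25) = 1/20 ✓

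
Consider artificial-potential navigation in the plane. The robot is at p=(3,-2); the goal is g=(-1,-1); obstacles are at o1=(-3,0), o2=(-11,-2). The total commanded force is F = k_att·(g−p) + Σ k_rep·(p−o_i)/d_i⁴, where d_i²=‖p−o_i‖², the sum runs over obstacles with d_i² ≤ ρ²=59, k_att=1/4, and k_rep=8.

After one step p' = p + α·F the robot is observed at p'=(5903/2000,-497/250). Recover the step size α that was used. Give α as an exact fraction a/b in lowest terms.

α = 1/20

F_att = 1/4·(g−p) = 1/4·(-4,1) = (-1.0000,0.2500)
o1: d²=40 ≤ ρ²=59; F_rep = 8·(6,-2)/40² = (0.0300,-0.0100)
o2: d²=196 > ρ²=59 → inactive
F = F_att + ΣF_rep = (-0.9700,0.2400)
Δp = p'−p = (-0.0485,0.0120); α = Δx/Fx = (-97/2000) / (-97/100) = 1/20
check: Δy/Fy = (3/250) / (6/25) = 1/20 ✓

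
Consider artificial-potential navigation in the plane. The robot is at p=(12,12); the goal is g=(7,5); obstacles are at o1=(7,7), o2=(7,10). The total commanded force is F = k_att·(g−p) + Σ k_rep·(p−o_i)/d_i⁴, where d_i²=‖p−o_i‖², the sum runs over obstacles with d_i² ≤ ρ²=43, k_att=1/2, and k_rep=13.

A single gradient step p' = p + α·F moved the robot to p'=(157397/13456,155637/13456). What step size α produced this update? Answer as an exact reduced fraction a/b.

α = 1/8

F_att = 1/2·(g−p) = 1/2·(-5,-7) = (-2.5000,-3.5000)
o1: d²=50 > ρ²=43 → inactive
o2: d²=29 ≤ ρ²=43; F_rep = 13·(5,2)/29² = (0.0773,0.0309)
F = F_att + ΣF_rep = (-2.4227,-3.4691)
Δp = p'−p = (-0.3028,-0.4336); α = Δx/Fx = (-4075/13456) / (-4075/1682) = 1/8
check: Δy/Fy = (-5835/13456) / (-5835/1682) = 1/8 ✓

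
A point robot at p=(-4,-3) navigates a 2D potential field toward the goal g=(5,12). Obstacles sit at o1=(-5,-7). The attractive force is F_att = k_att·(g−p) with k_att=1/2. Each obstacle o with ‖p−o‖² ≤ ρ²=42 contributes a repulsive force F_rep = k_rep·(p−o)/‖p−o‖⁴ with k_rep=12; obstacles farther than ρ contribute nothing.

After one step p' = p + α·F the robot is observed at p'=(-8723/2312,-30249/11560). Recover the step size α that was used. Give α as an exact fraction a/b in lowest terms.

α = 1/20

F_att = 1/2·(g−p) = 1/2·(9,15) = (4.5000,7.5000)
o1: d²=17 ≤ ρ²=42; F_rep = 12·(1,4)/17² = (0.0415,0.1661)
F = F_att + ΣF_rep = (4.5415,7.6661)
Δp = p'−p = (0.2271,0.3833); α = Δx/Fx = (525/2312) / (2625/578) = 1/20
check: Δy/Fy = (4431/11560) / (4431/578) = 1/20 ✓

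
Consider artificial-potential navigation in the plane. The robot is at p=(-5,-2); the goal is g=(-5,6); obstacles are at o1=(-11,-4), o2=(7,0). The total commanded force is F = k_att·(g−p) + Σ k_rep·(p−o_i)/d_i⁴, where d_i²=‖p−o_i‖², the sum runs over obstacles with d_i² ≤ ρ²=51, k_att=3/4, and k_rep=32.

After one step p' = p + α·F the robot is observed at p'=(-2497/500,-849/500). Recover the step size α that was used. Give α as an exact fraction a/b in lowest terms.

F_att = 3/4·(g−p) = 3/4·(0,8) = (0.0000,6.0000)
o1: d²=40 ≤ ρ²=51; F_rep = 32·(6,2)/40² = (0.1200,0.0400)
o2: d²=148 > ρ²=51 → inactive
F = F_att + ΣF_rep = (0.1200,6.0400)
Δp = p'−p = (0.0060,0.3020); α = Δx/Fx = (3/500) / (3/25) = 1/20
check: Δy/Fy = (151/500) / (151/25) = 1/20 ✓

α = 1/20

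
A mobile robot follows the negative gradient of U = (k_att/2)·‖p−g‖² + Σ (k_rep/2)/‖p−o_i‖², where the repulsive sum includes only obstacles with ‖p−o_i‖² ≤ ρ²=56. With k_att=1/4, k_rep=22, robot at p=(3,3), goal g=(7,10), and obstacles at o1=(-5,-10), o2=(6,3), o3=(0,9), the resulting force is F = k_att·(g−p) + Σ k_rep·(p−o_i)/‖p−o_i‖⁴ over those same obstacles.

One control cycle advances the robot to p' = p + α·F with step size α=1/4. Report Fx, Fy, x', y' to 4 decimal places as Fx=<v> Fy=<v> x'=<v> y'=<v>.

Fx=0.2178 Fy=1.6848 x'=3.0544 y'=3.4212

F_att = 1/4·(g−p) = 1/4·(4,7) = (1.0000,1.7500)
o1: d²=233 > ρ²=56 → inactive
o2: d²=9 ≤ ρ²=56; F_rep = 22·(-3,0)/9² = (-0.8148,0.0000)
o3: d²=45 ≤ ρ²=56; F_rep = 22·(3,-6)/45² = (0.0326,-0.0652)
F = F_att + ΣF_rep = (0.2178,1.6848)
p' = p + 1/4·F = (3.0544,3.4212)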